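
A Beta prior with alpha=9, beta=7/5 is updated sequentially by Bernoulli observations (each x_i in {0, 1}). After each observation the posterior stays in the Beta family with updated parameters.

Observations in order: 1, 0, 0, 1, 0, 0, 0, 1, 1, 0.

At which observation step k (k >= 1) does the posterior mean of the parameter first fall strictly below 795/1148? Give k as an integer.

k = 6

obs 1: x=1 → posterior Beta(10, 7/5)
obs 2: x=0 → posterior Beta(10, 12/5)
obs 3: x=0 → posterior Beta(10, 17/5)
obs 4: x=1 → posterior Beta(11, 17/5)
obs 5: x=0 → posterior Beta(11, 22/5)
obs 6: x=0 → posterior Beta(11, 27/5)
obs 7: x=0 → posterior Beta(11, 32/5)
obs 8: x=1 → posterior Beta(12, 32/5)
obs 9: x=1 → posterior Beta(13, 32/5)
obs 10: x=0 → posterior Beta(13, 37/5)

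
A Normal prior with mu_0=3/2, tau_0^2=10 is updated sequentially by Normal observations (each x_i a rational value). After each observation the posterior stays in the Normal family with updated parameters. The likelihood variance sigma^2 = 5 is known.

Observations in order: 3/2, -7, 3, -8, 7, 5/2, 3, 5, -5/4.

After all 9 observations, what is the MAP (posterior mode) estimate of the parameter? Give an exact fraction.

obs 1: x=3/2 → posterior Normal(3/2, 10/3)
obs 2: x=-7 → posterior Normal(-19/10, 2)
obs 3: x=3 → posterior Normal(-1/2, 10/7)
obs 4: x=-8 → posterior Normal(-13/6, 10/9)
obs 5: x=7 → posterior Normal(-1/2, 10/11)
obs 6: x=5/2 → posterior Normal(-1/26, 10/13)
obs 7: x=3 → posterior Normal(11/30, 2/3)
obs 8: x=5 → posterior Normal(31/34, 10/17)
obs 9: x=-5/4 → posterior Normal(13/19, 10/19)

13/19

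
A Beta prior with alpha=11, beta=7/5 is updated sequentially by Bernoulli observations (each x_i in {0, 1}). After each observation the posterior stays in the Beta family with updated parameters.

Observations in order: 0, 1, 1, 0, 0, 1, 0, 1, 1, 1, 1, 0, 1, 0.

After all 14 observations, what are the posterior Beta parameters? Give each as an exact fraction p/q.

alpha=19, beta=37/5

obs 1: x=0 → posterior Beta(11, 12/5)
obs 2: x=1 → posterior Beta(12, 12/5)
obs 3: x=1 → posterior Beta(13, 12/5)
obs 4: x=0 → posterior Beta(13, 17/5)
obs 5: x=0 → posterior Beta(13, 22/5)
obs 6: x=1 → posterior Beta(14, 22/5)
obs 7: x=0 → posterior Beta(14, 27/5)
obs 8: x=1 → posterior Beta(15, 27/5)
obs 9: x=1 → posterior Beta(16, 27/5)
obs 10: x=1 → posterior Beta(17, 27/5)
obs 11: x=1 → posterior Beta(18, 27/5)
obs 12: x=0 → posterior Beta(18, 32/5)
obs 13: x=1 → posterior Beta(19, 32/5)
obs 14: x=0 → posterior Beta(19, 37/5)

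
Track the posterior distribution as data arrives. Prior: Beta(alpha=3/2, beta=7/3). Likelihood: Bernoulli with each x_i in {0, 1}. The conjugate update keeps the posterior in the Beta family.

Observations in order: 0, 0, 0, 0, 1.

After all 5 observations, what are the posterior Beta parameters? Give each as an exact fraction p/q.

obs 1: x=0 → posterior Beta(3/2, 10/3)
obs 2: x=0 → posterior Beta(3/2, 13/3)
obs 3: x=0 → posterior Beta(3/2, 16/3)
obs 4: x=0 → posterior Beta(3/2, 19/3)
obs 5: x=1 → posterior Beta(5/2, 19/3)

alpha=5/2, beta=19/3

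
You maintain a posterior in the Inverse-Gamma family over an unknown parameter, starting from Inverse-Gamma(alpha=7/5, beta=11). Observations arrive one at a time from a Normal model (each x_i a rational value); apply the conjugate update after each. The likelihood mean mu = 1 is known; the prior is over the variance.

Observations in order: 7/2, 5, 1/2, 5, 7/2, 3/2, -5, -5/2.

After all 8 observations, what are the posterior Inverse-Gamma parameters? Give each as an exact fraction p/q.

obs 1: x=7/2 → posterior Inverse-Gamma(19/10, 113/8)
obs 2: x=5 → posterior Inverse-Gamma(12/5, 177/8)
obs 3: x=1/2 → posterior Inverse-Gamma(29/10, 89/4)
obs 4: x=5 → posterior Inverse-Gamma(17/5, 121/4)
obs 5: x=7/2 → posterior Inverse-Gamma(39/10, 267/8)
obs 6: x=3/2 → posterior Inverse-Gamma(22/5, 67/2)
obs 7: x=-5 → posterior Inverse-Gamma(49/10, 103/2)
obs 8: x=-5/2 → posterior Inverse-Gamma(27/5, 461/8)

alpha=27/5, beta=461/8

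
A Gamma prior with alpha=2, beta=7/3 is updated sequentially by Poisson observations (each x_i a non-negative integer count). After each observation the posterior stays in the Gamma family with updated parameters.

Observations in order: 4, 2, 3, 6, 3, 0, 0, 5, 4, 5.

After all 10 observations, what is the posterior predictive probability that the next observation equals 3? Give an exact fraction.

2008586773512764383714706408286060722320928096018110525071/9444732965739290427392000000000000000000000000000000000000

obs 1: x=4 → posterior Gamma(6, 10/3)
obs 2: x=2 → posterior Gamma(8, 13/3)
obs 3: x=3 → posterior Gamma(11, 16/3)
obs 4: x=6 → posterior Gamma(17, 19/3)
obs 5: x=3 → posterior Gamma(20, 22/3)
obs 6: x=0 → posterior Gamma(20, 25/3)
obs 7: x=0 → posterior Gamma(20, 28/3)
obs 8: x=5 → posterior Gamma(25, 31/3)
obs 9: x=4 → posterior Gamma(29, 34/3)
obs 10: x=5 → posterior Gamma(34, 37/3)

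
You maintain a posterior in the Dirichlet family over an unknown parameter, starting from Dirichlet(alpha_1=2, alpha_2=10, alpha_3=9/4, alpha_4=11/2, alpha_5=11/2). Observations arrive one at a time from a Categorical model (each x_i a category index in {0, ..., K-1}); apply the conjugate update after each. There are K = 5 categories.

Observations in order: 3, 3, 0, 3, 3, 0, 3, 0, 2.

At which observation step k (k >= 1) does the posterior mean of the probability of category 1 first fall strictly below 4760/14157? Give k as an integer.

k = 5

obs 1: x=3 → posterior Dirichlet(2, 10, 9/4, 13/2, 11/2)
obs 2: x=3 → posterior Dirichlet(2, 10, 9/4, 15/2, 11/2)
obs 3: x=0 → posterior Dirichlet(3, 10, 9/4, 15/2, 11/2)
obs 4: x=3 → posterior Dirichlet(3, 10, 9/4, 17/2, 11/2)
obs 5: x=3 → posterior Dirichlet(3, 10, 9/4, 19/2, 11/2)
obs 6: x=0 → posterior Dirichlet(4, 10, 9/4, 19/2, 11/2)
obs 7: x=3 → posterior Dirichlet(4, 10, 9/4, 21/2, 11/2)
obs 8: x=0 → posterior Dirichlet(5, 10, 9/4, 21/2, 11/2)
obs 9: x=2 → posterior Dirichlet(5, 10, 13/4, 21/2, 11/2)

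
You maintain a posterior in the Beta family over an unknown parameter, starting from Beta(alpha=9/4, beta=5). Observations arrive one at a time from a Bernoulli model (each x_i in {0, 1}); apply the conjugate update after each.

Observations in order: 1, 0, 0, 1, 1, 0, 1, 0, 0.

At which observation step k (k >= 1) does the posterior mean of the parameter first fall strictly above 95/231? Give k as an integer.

k = 5

obs 1: x=1 → posterior Beta(13/4, 5)
obs 2: x=0 → posterior Beta(13/4, 6)
obs 3: x=0 → posterior Beta(13/4, 7)
obs 4: x=1 → posterior Beta(17/4, 7)
obs 5: x=1 → posterior Beta(21/4, 7)
obs 6: x=0 → posterior Beta(21/4, 8)
obs 7: x=1 → posterior Beta(25/4, 8)
obs 8: x=0 → posterior Beta(25/4, 9)
obs 9: x=0 → posterior Beta(25/4, 10)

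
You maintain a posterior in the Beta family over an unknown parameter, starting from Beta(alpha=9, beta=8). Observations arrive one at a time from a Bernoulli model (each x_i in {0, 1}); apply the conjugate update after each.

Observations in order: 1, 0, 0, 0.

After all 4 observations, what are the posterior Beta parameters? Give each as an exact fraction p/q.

obs 1: x=1 → posterior Beta(10, 8)
obs 2: x=0 → posterior Beta(10, 9)
obs 3: x=0 → posterior Beta(10, 10)
obs 4: x=0 → posterior Beta(10, 11)

alpha=10, beta=11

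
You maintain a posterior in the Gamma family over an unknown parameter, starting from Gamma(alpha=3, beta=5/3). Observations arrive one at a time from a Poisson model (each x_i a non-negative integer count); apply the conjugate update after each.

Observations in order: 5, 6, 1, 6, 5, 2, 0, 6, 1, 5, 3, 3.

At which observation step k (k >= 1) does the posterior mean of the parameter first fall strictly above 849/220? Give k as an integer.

k = 5

obs 1: x=5 → posterior Gamma(8, 8/3)
obs 2: x=6 → posterior Gamma(14, 11/3)
obs 3: x=1 → posterior Gamma(15, 14/3)
obs 4: x=6 → posterior Gamma(21, 17/3)
obs 5: x=5 → posterior Gamma(26, 20/3)
obs 6: x=2 → posterior Gamma(28, 23/3)
obs 7: x=0 → posterior Gamma(28, 26/3)
obs 8: x=6 → posterior Gamma(34, 29/3)
obs 9: x=1 → posterior Gamma(35, 32/3)
obs 10: x=5 → posterior Gamma(40, 35/3)
obs 11: x=3 → posterior Gamma(43, 38/3)
obs 12: x=3 → posterior Gamma(46, 41/3)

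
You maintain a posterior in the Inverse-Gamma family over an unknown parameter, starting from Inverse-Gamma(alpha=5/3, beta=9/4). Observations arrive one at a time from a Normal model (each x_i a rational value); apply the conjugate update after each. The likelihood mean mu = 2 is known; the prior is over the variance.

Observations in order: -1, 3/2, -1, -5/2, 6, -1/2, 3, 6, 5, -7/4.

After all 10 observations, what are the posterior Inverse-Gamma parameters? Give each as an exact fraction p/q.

alpha=20/3, beta=1685/32

obs 1: x=-1 → posterior Inverse-Gamma(13/6, 27/4)
obs 2: x=3/2 → posterior Inverse-Gamma(8/3, 55/8)
obs 3: x=-1 → posterior Inverse-Gamma(19/6, 91/8)
obs 4: x=-5/2 → posterior Inverse-Gamma(11/3, 43/2)
obs 5: x=6 → posterior Inverse-Gamma(25/6, 59/2)
obs 6: x=-1/2 → posterior Inverse-Gamma(14/3, 261/8)
obs 7: x=3 → posterior Inverse-Gamma(31/6, 265/8)
obs 8: x=6 → posterior Inverse-Gamma(17/3, 329/8)
obs 9: x=5 → posterior Inverse-Gamma(37/6, 365/8)
obs 10: x=-7/4 → posterior Inverse-Gamma(20/3, 1685/32)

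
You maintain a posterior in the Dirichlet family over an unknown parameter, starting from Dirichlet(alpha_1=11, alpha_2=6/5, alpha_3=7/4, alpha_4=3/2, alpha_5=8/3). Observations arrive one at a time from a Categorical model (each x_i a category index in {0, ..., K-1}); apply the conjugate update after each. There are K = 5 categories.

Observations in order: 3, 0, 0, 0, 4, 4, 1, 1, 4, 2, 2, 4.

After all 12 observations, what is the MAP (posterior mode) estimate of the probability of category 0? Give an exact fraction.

obs 1: x=3 → posterior Dirichlet(11, 6/5, 7/4, 5/2, 8/3)
obs 2: x=0 → posterior Dirichlet(12, 6/5, 7/4, 5/2, 8/3)
obs 3: x=0 → posterior Dirichlet(13, 6/5, 7/4, 5/2, 8/3)
obs 4: x=0 → posterior Dirichlet(14, 6/5, 7/4, 5/2, 8/3)
obs 5: x=4 → posterior Dirichlet(14, 6/5, 7/4, 5/2, 11/3)
obs 6: x=4 → posterior Dirichlet(14, 6/5, 7/4, 5/2, 14/3)
obs 7: x=1 → posterior Dirichlet(14, 11/5, 7/4, 5/2, 14/3)
obs 8: x=1 → posterior Dirichlet(14, 16/5, 7/4, 5/2, 14/3)
obs 9: x=4 → posterior Dirichlet(14, 16/5, 7/4, 5/2, 17/3)
obs 10: x=2 → posterior Dirichlet(14, 16/5, 11/4, 5/2, 17/3)
obs 11: x=2 → posterior Dirichlet(14, 16/5, 15/4, 5/2, 17/3)
obs 12: x=4 → posterior Dirichlet(14, 16/5, 15/4, 5/2, 20/3)

780/1507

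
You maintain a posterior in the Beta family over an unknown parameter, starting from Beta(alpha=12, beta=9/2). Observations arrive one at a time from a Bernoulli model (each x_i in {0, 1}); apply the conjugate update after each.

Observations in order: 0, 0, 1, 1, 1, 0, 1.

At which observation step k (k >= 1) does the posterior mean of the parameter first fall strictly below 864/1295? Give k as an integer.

k = 2

obs 1: x=0 → posterior Beta(12, 11/2)
obs 2: x=0 → posterior Beta(12, 13/2)
obs 3: x=1 → posterior Beta(13, 13/2)
obs 4: x=1 → posterior Beta(14, 13/2)
obs 5: x=1 → posterior Beta(15, 13/2)
obs 6: x=0 → posterior Beta(15, 15/2)
obs 7: x=1 → posterior Beta(16, 15/2)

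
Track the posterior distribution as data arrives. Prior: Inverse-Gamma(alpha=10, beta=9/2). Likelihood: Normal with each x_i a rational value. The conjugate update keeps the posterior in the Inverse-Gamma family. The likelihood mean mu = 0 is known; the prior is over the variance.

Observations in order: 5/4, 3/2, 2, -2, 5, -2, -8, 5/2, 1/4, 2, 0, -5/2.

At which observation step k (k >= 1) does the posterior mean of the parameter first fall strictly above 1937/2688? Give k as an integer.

k = 3

obs 1: x=5/4 → posterior Inverse-Gamma(21/2, 169/32)
obs 2: x=3/2 → posterior Inverse-Gamma(11, 205/32)
obs 3: x=2 → posterior Inverse-Gamma(23/2, 269/32)
obs 4: x=-2 → posterior Inverse-Gamma(12, 333/32)
obs 5: x=5 → posterior Inverse-Gamma(25/2, 733/32)
obs 6: x=-2 → posterior Inverse-Gamma(13, 797/32)
obs 7: x=-8 → posterior Inverse-Gamma(27/2, 1821/32)
obs 8: x=5/2 → posterior Inverse-Gamma(14, 1921/32)
obs 9: x=1/4 → posterior Inverse-Gamma(29/2, 961/16)
obs 10: x=2 → posterior Inverse-Gamma(15, 993/16)
obs 11: x=0 → posterior Inverse-Gamma(31/2, 993/16)
obs 12: x=-5/2 → posterior Inverse-Gamma(16, 1043/16)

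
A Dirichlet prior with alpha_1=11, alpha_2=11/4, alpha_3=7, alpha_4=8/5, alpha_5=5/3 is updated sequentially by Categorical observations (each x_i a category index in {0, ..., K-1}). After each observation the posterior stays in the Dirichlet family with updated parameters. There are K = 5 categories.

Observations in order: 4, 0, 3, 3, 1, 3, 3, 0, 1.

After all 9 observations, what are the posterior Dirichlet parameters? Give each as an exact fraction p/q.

alpha_1=13, alpha_2=19/4, alpha_3=7, alpha_4=28/5, alpha_5=8/3

obs 1: x=4 → posterior Dirichlet(11, 11/4, 7, 8/5, 8/3)
obs 2: x=0 → posterior Dirichlet(12, 11/4, 7, 8/5, 8/3)
obs 3: x=3 → posterior Dirichlet(12, 11/4, 7, 13/5, 8/3)
obs 4: x=3 → posterior Dirichlet(12, 11/4, 7, 18/5, 8/3)
obs 5: x=1 → posterior Dirichlet(12, 15/4, 7, 18/5, 8/3)
obs 6: x=3 → posterior Dirichlet(12, 15/4, 7, 23/5, 8/3)
obs 7: x=3 → posterior Dirichlet(12, 15/4, 7, 28/5, 8/3)
obs 8: x=0 → posterior Dirichlet(13, 15/4, 7, 28/5, 8/3)
obs 9: x=1 → posterior Dirichlet(13, 19/4, 7, 28/5, 8/3)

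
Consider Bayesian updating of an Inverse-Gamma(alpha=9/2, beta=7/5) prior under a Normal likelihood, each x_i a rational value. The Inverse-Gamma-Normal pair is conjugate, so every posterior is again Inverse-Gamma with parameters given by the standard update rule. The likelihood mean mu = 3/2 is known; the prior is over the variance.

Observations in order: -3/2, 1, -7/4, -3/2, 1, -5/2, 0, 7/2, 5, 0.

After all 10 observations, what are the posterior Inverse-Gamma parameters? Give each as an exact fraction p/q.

obs 1: x=-3/2 → posterior Inverse-Gamma(5, 59/10)
obs 2: x=1 → posterior Inverse-Gamma(11/2, 241/40)
obs 3: x=-7/4 → posterior Inverse-Gamma(6, 1809/160)
obs 4: x=-3/2 → posterior Inverse-Gamma(13/2, 2529/160)
obs 5: x=1 → posterior Inverse-Gamma(7, 2549/160)
obs 6: x=-5/2 → posterior Inverse-Gamma(15/2, 3829/160)
obs 7: x=0 → posterior Inverse-Gamma(8, 4009/160)
obs 8: x=7/2 → posterior Inverse-Gamma(17/2, 4329/160)
obs 9: x=5 → posterior Inverse-Gamma(9, 5309/160)
obs 10: x=0 → posterior Inverse-Gamma(19/2, 5489/160)

alpha=19/2, beta=5489/160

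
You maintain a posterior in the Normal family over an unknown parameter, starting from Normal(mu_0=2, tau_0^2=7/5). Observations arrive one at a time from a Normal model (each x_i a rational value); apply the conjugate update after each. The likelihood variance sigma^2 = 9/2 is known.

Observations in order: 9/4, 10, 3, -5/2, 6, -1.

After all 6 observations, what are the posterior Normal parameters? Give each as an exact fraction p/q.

obs 1: x=9/4 → posterior Normal(243/118, 63/59)
obs 2: x=10 → posterior Normal(523/146, 63/73)
obs 3: x=3 → posterior Normal(607/174, 21/29)
obs 4: x=-5/2 → posterior Normal(537/202, 63/101)
obs 5: x=6 → posterior Normal(141/46, 63/115)
obs 6: x=-1 → posterior Normal(677/258, 21/43)

mu_0=677/258, tau_0^2=21/43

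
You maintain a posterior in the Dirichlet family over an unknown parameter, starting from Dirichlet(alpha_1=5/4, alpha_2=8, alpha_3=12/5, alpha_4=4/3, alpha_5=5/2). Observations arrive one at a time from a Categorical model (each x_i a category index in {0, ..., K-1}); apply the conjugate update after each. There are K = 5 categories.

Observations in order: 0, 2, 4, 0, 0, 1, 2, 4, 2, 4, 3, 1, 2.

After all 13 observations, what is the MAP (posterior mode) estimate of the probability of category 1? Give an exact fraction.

obs 1: x=0 → posterior Dirichlet(9/4, 8, 12/5, 4/3, 5/2)
obs 2: x=2 → posterior Dirichlet(9/4, 8, 17/5, 4/3, 5/2)
obs 3: x=4 → posterior Dirichlet(9/4, 8, 17/5, 4/3, 7/2)
obs 4: x=0 → posterior Dirichlet(13/4, 8, 17/5, 4/3, 7/2)
obs 5: x=0 → posterior Dirichlet(17/4, 8, 17/5, 4/3, 7/2)
obs 6: x=1 → posterior Dirichlet(17/4, 9, 17/5, 4/3, 7/2)
obs 7: x=2 → posterior Dirichlet(17/4, 9, 22/5, 4/3, 7/2)
obs 8: x=4 → posterior Dirichlet(17/4, 9, 22/5, 4/3, 9/2)
obs 9: x=2 → posterior Dirichlet(17/4, 9, 27/5, 4/3, 9/2)
obs 10: x=4 → posterior Dirichlet(17/4, 9, 27/5, 4/3, 11/2)
obs 11: x=3 → posterior Dirichlet(17/4, 9, 27/5, 7/3, 11/2)
obs 12: x=1 → posterior Dirichlet(17/4, 10, 27/5, 7/3, 11/2)
obs 13: x=2 → posterior Dirichlet(17/4, 10, 32/5, 7/3, 11/2)

540/1409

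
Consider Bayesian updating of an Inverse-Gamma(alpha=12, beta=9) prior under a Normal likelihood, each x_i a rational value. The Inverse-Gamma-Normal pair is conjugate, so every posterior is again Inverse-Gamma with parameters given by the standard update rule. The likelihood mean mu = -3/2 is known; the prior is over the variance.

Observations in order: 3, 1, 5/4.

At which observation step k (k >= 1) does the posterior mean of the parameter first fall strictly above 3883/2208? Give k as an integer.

obs 1: x=3 → posterior Inverse-Gamma(25/2, 153/8)
obs 2: x=1 → posterior Inverse-Gamma(13, 89/4)
obs 3: x=5/4 → posterior Inverse-Gamma(27/2, 833/32)

k = 2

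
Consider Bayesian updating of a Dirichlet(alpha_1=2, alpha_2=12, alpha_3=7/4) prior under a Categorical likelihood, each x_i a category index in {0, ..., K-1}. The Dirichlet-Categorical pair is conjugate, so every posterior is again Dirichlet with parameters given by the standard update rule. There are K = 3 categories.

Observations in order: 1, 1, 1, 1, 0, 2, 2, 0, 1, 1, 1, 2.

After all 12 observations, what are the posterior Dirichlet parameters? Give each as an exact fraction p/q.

alpha_1=4, alpha_2=19, alpha_3=19/4

obs 1: x=1 → posterior Dirichlet(2, 13, 7/4)
obs 2: x=1 → posterior Dirichlet(2, 14, 7/4)
obs 3: x=1 → posterior Dirichlet(2, 15, 7/4)
obs 4: x=1 → posterior Dirichlet(2, 16, 7/4)
obs 5: x=0 → posterior Dirichlet(3, 16, 7/4)
obs 6: x=2 → posterior Dirichlet(3, 16, 11/4)
obs 7: x=2 → posterior Dirichlet(3, 16, 15/4)
obs 8: x=0 → posterior Dirichlet(4, 16, 15/4)
obs 9: x=1 → posterior Dirichlet(4, 17, 15/4)
obs 10: x=1 → posterior Dirichlet(4, 18, 15/4)
obs 11: x=1 → posterior Dirichlet(4, 19, 15/4)
obs 12: x=2 → posterior Dirichlet(4, 19, 19/4)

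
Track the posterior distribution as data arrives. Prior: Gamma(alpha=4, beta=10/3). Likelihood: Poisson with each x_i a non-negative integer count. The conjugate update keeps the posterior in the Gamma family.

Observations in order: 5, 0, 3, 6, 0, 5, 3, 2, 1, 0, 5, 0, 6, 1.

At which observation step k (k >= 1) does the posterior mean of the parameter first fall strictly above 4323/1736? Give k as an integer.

obs 1: x=5 → posterior Gamma(9, 13/3)
obs 2: x=0 → posterior Gamma(9, 16/3)
obs 3: x=3 → posterior Gamma(12, 19/3)
obs 4: x=6 → posterior Gamma(18, 22/3)
obs 5: x=0 → posterior Gamma(18, 25/3)
obs 6: x=5 → posterior Gamma(23, 28/3)
obs 7: x=3 → posterior Gamma(26, 31/3)
obs 8: x=2 → posterior Gamma(28, 34/3)
obs 9: x=1 → posterior Gamma(29, 37/3)
obs 10: x=0 → posterior Gamma(29, 40/3)
obs 11: x=5 → posterior Gamma(34, 43/3)
obs 12: x=0 → posterior Gamma(34, 46/3)
obs 13: x=6 → posterior Gamma(40, 49/3)
obs 14: x=1 → posterior Gamma(41, 52/3)

k = 7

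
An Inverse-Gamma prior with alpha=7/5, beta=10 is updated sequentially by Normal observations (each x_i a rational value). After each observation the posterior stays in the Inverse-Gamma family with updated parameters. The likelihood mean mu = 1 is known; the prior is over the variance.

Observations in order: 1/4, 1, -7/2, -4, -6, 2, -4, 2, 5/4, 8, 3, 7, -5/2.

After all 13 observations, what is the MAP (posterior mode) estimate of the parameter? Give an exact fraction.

9725/712

obs 1: x=1/4 → posterior Inverse-Gamma(19/10, 329/32)
obs 2: x=1 → posterior Inverse-Gamma(12/5, 329/32)
obs 3: x=-7/2 → posterior Inverse-Gamma(29/10, 653/32)
obs 4: x=-4 → posterior Inverse-Gamma(17/5, 1053/32)
obs 5: x=-6 → posterior Inverse-Gamma(39/10, 1837/32)
obs 6: x=2 → posterior Inverse-Gamma(22/5, 1853/32)
obs 7: x=-4 → posterior Inverse-Gamma(49/10, 2253/32)
obs 8: x=2 → posterior Inverse-Gamma(27/5, 2269/32)
obs 9: x=5/4 → posterior Inverse-Gamma(59/10, 1135/16)
obs 10: x=8 → posterior Inverse-Gamma(32/5, 1527/16)
obs 11: x=3 → posterior Inverse-Gamma(69/10, 1559/16)
obs 12: x=7 → posterior Inverse-Gamma(37/5, 1847/16)
obs 13: x=-5/2 → posterior Inverse-Gamma(79/10, 1945/16)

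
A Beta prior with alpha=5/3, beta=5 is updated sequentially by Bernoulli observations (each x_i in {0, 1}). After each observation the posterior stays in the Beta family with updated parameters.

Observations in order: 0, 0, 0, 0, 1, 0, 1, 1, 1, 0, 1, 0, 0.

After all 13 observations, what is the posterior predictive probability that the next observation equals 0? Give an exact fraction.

obs 1: x=0 → posterior Beta(5/3, 6)
obs 2: x=0 → posterior Beta(5/3, 7)
obs 3: x=0 → posterior Beta(5/3, 8)
obs 4: x=0 → posterior Beta(5/3, 9)
obs 5: x=1 → posterior Beta(8/3, 9)
obs 6: x=0 → posterior Beta(8/3, 10)
obs 7: x=1 → posterior Beta(11/3, 10)
obs 8: x=1 → posterior Beta(14/3, 10)
obs 9: x=1 → posterior Beta(17/3, 10)
obs 10: x=0 → posterior Beta(17/3, 11)
obs 11: x=1 → posterior Beta(20/3, 11)
obs 12: x=0 → posterior Beta(20/3, 12)
obs 13: x=0 → posterior Beta(20/3, 13)

39/59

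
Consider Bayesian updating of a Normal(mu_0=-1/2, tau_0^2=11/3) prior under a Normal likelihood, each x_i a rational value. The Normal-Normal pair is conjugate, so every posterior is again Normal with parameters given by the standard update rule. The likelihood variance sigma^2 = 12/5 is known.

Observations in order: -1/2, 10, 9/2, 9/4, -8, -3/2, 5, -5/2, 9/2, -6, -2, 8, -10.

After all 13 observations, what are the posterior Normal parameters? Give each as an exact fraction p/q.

mu_0=753/3004, tau_0^2=132/751

obs 1: x=-1/2 → posterior Normal(-1/2, 132/91)
obs 2: x=10 → posterior Normal(1009/292, 66/73)
obs 3: x=9/2 → posterior Normal(752/201, 44/67)
obs 4: x=9/4 → posterior Normal(3503/1024, 33/64)
obs 5: x=-8 → posterior Normal(1743/1244, 132/311)
obs 6: x=-3/2 → posterior Normal(471/488, 22/61)
obs 7: x=5 → posterior Normal(2513/1684, 132/421)
obs 8: x=-5/2 → posterior Normal(1963/1904, 33/119)
obs 9: x=9/2 → posterior Normal(2953/2124, 44/177)
obs 10: x=-6 → posterior Normal(1633/2344, 66/293)
obs 11: x=-2 → posterior Normal(1193/2564, 132/641)
obs 12: x=8 → posterior Normal(2953/2784, 11/58)
obs 13: x=-10 → posterior Normal(753/3004, 132/751)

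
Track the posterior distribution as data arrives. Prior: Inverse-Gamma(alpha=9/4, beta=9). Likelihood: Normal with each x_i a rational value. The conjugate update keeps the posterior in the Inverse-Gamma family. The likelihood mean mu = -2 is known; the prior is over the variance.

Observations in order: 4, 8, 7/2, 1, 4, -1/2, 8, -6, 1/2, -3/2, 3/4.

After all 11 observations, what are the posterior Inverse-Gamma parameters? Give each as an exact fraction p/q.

obs 1: x=4 → posterior Inverse-Gamma(11/4, 27)
obs 2: x=8 → posterior Inverse-Gamma(13/4, 77)
obs 3: x=7/2 → posterior Inverse-Gamma(15/4, 737/8)
obs 4: x=1 → posterior Inverse-Gamma(17/4, 773/8)
obs 5: x=4 → posterior Inverse-Gamma(19/4, 917/8)
obs 6: x=-1/2 → posterior Inverse-Gamma(21/4, 463/4)
obs 7: x=8 → posterior Inverse-Gamma(23/4, 663/4)
obs 8: x=-6 → posterior Inverse-Gamma(25/4, 695/4)
obs 9: x=1/2 → posterior Inverse-Gamma(27/4, 1415/8)
obs 10: x=-3/2 → posterior Inverse-Gamma(29/4, 177)
obs 11: x=3/4 → posterior Inverse-Gamma(31/4, 5785/32)

alpha=31/4, beta=5785/32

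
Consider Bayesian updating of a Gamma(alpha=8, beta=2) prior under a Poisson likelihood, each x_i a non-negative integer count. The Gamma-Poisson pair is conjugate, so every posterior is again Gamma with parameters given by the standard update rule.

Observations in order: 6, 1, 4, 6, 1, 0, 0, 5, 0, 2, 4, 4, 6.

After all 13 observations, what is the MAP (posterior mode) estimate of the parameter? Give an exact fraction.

obs 1: x=6 → posterior Gamma(14, 3)
obs 2: x=1 → posterior Gamma(15, 4)
obs 3: x=4 → posterior Gamma(19, 5)
obs 4: x=6 → posterior Gamma(25, 6)
obs 5: x=1 → posterior Gamma(26, 7)
obs 6: x=0 → posterior Gamma(26, 8)
obs 7: x=0 → posterior Gamma(26, 9)
obs 8: x=5 → posterior Gamma(31, 10)
obs 9: x=0 → posterior Gamma(31, 11)
obs 10: x=2 → posterior Gamma(33, 12)
obs 11: x=4 → posterior Gamma(37, 13)
obs 12: x=4 → posterior Gamma(41, 14)
obs 13: x=6 → posterior Gamma(47, 15)

46/15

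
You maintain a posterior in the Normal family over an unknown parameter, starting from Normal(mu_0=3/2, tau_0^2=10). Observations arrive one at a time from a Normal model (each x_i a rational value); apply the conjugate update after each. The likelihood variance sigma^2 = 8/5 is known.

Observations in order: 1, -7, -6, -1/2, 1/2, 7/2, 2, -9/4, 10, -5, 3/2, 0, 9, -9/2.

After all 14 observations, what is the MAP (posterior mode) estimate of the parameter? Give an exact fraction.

obs 1: x=1 → posterior Normal(31/29, 40/29)
obs 2: x=-7 → posterior Normal(-8/3, 20/27)
obs 3: x=-6 → posterior Normal(-294/79, 40/79)
obs 4: x=-1/2 → posterior Normal(-613/208, 5/13)
obs 5: x=1/2 → posterior Normal(-98/43, 40/129)
obs 6: x=7/2 → posterior Normal(-59/44, 20/77)
obs 7: x=2 → posterior Normal(-313/358, 40/179)
obs 8: x=-9/4 → posterior Normal(-851/816, 10/51)
obs 9: x=10 → posterior Normal(149/916, 40/229)
obs 10: x=-5 → posterior Normal(-351/1016, 20/127)
obs 11: x=3/2 → posterior Normal(-67/372, 40/279)
obs 12: x=0 → posterior Normal(-201/1216, 5/38)
obs 13: x=9 → posterior Normal(699/1316, 40/329)
obs 14: x=-9/2 → posterior Normal(83/472, 20/177)

83/472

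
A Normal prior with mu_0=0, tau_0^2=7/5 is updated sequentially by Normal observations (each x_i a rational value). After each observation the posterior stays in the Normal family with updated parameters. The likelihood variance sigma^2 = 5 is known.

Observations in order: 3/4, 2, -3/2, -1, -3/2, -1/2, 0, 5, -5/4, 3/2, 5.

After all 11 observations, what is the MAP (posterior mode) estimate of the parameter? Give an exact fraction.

obs 1: x=3/4 → posterior Normal(21/128, 35/32)
obs 2: x=2 → posterior Normal(77/156, 35/39)
obs 3: x=-3/2 → posterior Normal(35/184, 35/46)
obs 4: x=-1 → posterior Normal(7/212, 35/53)
obs 5: x=-3/2 → posterior Normal(-7/48, 7/12)
obs 6: x=-1/2 → posterior Normal(-49/268, 35/67)
obs 7: x=0 → posterior Normal(-49/296, 35/74)
obs 8: x=5 → posterior Normal(91/324, 35/81)
obs 9: x=-5/4 → posterior Normal(7/44, 35/88)
obs 10: x=3/2 → posterior Normal(49/190, 7/19)
obs 11: x=5 → posterior Normal(7/12, 35/102)

7/12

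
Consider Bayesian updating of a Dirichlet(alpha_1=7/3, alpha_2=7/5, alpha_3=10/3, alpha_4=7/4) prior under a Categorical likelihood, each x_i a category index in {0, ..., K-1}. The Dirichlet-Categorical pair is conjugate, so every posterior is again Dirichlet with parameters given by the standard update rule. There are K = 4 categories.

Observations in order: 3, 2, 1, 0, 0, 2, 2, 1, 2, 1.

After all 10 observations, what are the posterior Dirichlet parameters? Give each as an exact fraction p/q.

alpha_1=13/3, alpha_2=22/5, alpha_3=22/3, alpha_4=11/4

obs 1: x=3 → posterior Dirichlet(7/3, 7/5, 10/3, 11/4)
obs 2: x=2 → posterior Dirichlet(7/3, 7/5, 13/3, 11/4)
obs 3: x=1 → posterior Dirichlet(7/3, 12/5, 13/3, 11/4)
obs 4: x=0 → posterior Dirichlet(10/3, 12/5, 13/3, 11/4)
obs 5: x=0 → posterior Dirichlet(13/3, 12/5, 13/3, 11/4)
obs 6: x=2 → posterior Dirichlet(13/3, 12/5, 16/3, 11/4)
obs 7: x=2 → posterior Dirichlet(13/3, 12/5, 19/3, 11/4)
obs 8: x=1 → posterior Dirichlet(13/3, 17/5, 19/3, 11/4)
obs 9: x=2 → posterior Dirichlet(13/3, 17/5, 22/3, 11/4)
obs 10: x=1 → posterior Dirichlet(13/3, 22/5, 22/3, 11/4)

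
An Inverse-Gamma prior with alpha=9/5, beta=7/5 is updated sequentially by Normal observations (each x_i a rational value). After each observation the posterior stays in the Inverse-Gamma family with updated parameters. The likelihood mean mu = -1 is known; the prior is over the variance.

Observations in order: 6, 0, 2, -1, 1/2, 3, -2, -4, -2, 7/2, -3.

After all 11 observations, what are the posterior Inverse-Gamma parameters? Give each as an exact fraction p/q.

alpha=73/10, beta=1153/20

obs 1: x=6 → posterior Inverse-Gamma(23/10, 259/10)
obs 2: x=0 → posterior Inverse-Gamma(14/5, 132/5)
obs 3: x=2 → posterior Inverse-Gamma(33/10, 309/10)
obs 4: x=-1 → posterior Inverse-Gamma(19/5, 309/10)
obs 5: x=1/2 → posterior Inverse-Gamma(43/10, 1281/40)
obs 6: x=3 → posterior Inverse-Gamma(24/5, 1601/40)
obs 7: x=-2 → posterior Inverse-Gamma(53/10, 1621/40)
obs 8: x=-4 → posterior Inverse-Gamma(29/5, 1801/40)
obs 9: x=-2 → posterior Inverse-Gamma(63/10, 1821/40)
obs 10: x=7/2 → posterior Inverse-Gamma(34/5, 1113/20)
obs 11: x=-3 → posterior Inverse-Gamma(73/10, 1153/20)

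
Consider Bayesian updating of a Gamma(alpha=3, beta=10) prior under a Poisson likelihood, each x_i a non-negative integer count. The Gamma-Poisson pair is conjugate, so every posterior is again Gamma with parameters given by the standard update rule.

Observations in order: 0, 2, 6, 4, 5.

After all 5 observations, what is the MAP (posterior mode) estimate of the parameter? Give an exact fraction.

19/15

obs 1: x=0 → posterior Gamma(3, 11)
obs 2: x=2 → posterior Gamma(5, 12)
obs 3: x=6 → posterior Gamma(11, 13)
obs 4: x=4 → posterior Gamma(15, 14)
obs 5: x=5 → posterior Gamma(20, 15)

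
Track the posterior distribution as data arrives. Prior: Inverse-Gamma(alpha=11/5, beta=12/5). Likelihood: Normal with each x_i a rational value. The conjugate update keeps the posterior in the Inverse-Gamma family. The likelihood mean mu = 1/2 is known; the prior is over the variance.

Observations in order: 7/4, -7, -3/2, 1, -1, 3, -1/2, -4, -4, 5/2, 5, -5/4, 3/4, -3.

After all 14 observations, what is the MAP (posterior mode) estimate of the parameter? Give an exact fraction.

obs 1: x=7/4 → posterior Inverse-Gamma(27/10, 509/160)
obs 2: x=-7 → posterior Inverse-Gamma(16/5, 5009/160)
obs 3: x=-3/2 → posterior Inverse-Gamma(37/10, 5329/160)
obs 4: x=1 → posterior Inverse-Gamma(21/5, 5349/160)
obs 5: x=-1 → posterior Inverse-Gamma(47/10, 5529/160)
obs 6: x=3 → posterior Inverse-Gamma(26/5, 6029/160)
obs 7: x=-1/2 → posterior Inverse-Gamma(57/10, 6109/160)
obs 8: x=-4 → posterior Inverse-Gamma(31/5, 7729/160)
obs 9: x=-4 → posterior Inverse-Gamma(67/10, 9349/160)
obs 10: x=5/2 → posterior Inverse-Gamma(36/5, 9669/160)
obs 11: x=5 → posterior Inverse-Gamma(77/10, 11289/160)
obs 12: x=-5/4 → posterior Inverse-Gamma(41/5, 5767/80)
obs 13: x=3/4 → posterior Inverse-Gamma(87/10, 11539/160)
obs 14: x=-3 → posterior Inverse-Gamma(46/5, 12519/160)

4173/544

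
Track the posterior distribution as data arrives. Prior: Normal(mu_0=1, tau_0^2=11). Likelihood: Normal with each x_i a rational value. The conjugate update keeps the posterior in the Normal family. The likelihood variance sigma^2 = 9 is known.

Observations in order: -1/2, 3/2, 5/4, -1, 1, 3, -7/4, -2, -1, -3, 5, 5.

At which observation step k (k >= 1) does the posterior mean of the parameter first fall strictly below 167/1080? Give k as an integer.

k = 9

obs 1: x=-1/2 → posterior Normal(7/40, 99/20)
obs 2: x=3/2 → posterior Normal(20/31, 99/31)
obs 3: x=5/4 → posterior Normal(45/56, 33/14)
obs 4: x=-1 → posterior Normal(91/212, 99/53)
obs 5: x=1 → posterior Normal(135/256, 99/64)
obs 6: x=3 → posterior Normal(89/100, 33/25)
obs 7: x=-7/4 → posterior Normal(95/172, 99/86)
obs 8: x=-2 → posterior Normal(51/194, 99/97)
obs 9: x=-1 → posterior Normal(29/216, 11/12)
obs 10: x=-3 → posterior Normal(-37/238, 99/119)
obs 11: x=5 → posterior Normal(73/260, 99/130)
obs 12: x=5 → posterior Normal(61/94, 33/47)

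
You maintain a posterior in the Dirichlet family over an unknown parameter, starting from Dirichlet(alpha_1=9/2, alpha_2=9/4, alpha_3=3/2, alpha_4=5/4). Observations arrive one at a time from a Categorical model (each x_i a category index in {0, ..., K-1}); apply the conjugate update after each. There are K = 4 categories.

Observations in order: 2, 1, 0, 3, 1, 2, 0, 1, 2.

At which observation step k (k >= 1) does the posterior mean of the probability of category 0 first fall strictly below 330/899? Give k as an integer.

obs 1: x=2 → posterior Dirichlet(9/2, 9/4, 5/2, 5/4)
obs 2: x=1 → posterior Dirichlet(9/2, 13/4, 5/2, 5/4)
obs 3: x=0 → posterior Dirichlet(11/2, 13/4, 5/2, 5/4)
obs 4: x=3 → posterior Dirichlet(11/2, 13/4, 5/2, 9/4)
obs 5: x=1 → posterior Dirichlet(11/2, 17/4, 5/2, 9/4)
obs 6: x=2 → posterior Dirichlet(11/2, 17/4, 7/2, 9/4)
obs 7: x=0 → posterior Dirichlet(13/2, 17/4, 7/2, 9/4)
obs 8: x=1 → posterior Dirichlet(13/2, 21/4, 7/2, 9/4)
obs 9: x=2 → posterior Dirichlet(13/2, 21/4, 9/2, 9/4)

k = 6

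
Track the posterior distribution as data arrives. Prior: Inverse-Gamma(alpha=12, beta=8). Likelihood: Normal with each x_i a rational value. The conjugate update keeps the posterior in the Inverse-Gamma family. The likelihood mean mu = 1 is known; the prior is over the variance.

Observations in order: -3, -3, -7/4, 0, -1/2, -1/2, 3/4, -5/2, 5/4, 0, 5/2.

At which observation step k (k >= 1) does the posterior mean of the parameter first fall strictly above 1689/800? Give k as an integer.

k = 3

obs 1: x=-3 → posterior Inverse-Gamma(25/2, 16)
obs 2: x=-3 → posterior Inverse-Gamma(13, 24)
obs 3: x=-7/4 → posterior Inverse-Gamma(27/2, 889/32)
obs 4: x=0 → posterior Inverse-Gamma(14, 905/32)
obs 5: x=-1/2 → posterior Inverse-Gamma(29/2, 941/32)
obs 6: x=-1/2 → posterior Inverse-Gamma(15, 977/32)
obs 7: x=3/4 → posterior Inverse-Gamma(31/2, 489/16)
obs 8: x=-5/2 → posterior Inverse-Gamma(16, 587/16)
obs 9: x=5/4 → posterior Inverse-Gamma(33/2, 1175/32)
obs 10: x=0 → posterior Inverse-Gamma(17, 1191/32)
obs 11: x=5/2 → posterior Inverse-Gamma(35/2, 1227/32)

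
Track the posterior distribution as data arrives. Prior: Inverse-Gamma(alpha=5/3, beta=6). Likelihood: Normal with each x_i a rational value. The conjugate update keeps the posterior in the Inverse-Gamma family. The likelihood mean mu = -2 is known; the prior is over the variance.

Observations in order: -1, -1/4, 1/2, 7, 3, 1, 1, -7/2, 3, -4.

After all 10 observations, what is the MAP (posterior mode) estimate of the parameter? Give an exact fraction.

obs 1: x=-1 → posterior Inverse-Gamma(13/6, 13/2)
obs 2: x=-1/4 → posterior Inverse-Gamma(8/3, 257/32)
obs 3: x=1/2 → posterior Inverse-Gamma(19/6, 357/32)
obs 4: x=7 → posterior Inverse-Gamma(11/3, 1653/32)
obs 5: x=3 → posterior Inverse-Gamma(25/6, 2053/32)
obs 6: x=1 → posterior Inverse-Gamma(14/3, 2197/32)
obs 7: x=1 → posterior Inverse-Gamma(31/6, 2341/32)
obs 8: x=-7/2 → posterior Inverse-Gamma(17/3, 2377/32)
obs 9: x=3 → posterior Inverse-Gamma(37/6, 2777/32)
obs 10: x=-4 → posterior Inverse-Gamma(20/3, 2841/32)

8523/736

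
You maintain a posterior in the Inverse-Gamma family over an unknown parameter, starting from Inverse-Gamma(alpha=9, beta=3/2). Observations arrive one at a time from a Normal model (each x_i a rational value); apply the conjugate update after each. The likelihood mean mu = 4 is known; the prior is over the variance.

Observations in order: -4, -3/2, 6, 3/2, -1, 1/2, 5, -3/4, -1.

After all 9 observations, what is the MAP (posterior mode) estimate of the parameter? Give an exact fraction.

obs 1: x=-4 → posterior Inverse-Gamma(19/2, 67/2)
obs 2: x=-3/2 → posterior Inverse-Gamma(10, 389/8)
obs 3: x=6 → posterior Inverse-Gamma(21/2, 405/8)
obs 4: x=3/2 → posterior Inverse-Gamma(11, 215/4)
obs 5: x=-1 → posterior Inverse-Gamma(23/2, 265/4)
obs 6: x=1/2 → posterior Inverse-Gamma(12, 579/8)
obs 7: x=5 → posterior Inverse-Gamma(25/2, 583/8)
obs 8: x=-3/4 → posterior Inverse-Gamma(13, 2693/32)
obs 9: x=-1 → posterior Inverse-Gamma(27/2, 3093/32)

3093/464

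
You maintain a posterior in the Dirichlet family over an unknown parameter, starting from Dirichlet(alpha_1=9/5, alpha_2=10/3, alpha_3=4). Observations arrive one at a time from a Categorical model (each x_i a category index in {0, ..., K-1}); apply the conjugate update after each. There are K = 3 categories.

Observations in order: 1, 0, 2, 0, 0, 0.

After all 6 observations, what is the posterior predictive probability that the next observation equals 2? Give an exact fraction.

75/227

obs 1: x=1 → posterior Dirichlet(9/5, 13/3, 4)
obs 2: x=0 → posterior Dirichlet(14/5, 13/3, 4)
obs 3: x=2 → posterior Dirichlet(14/5, 13/3, 5)
obs 4: x=0 → posterior Dirichlet(19/5, 13/3, 5)
obs 5: x=0 → posterior Dirichlet(24/5, 13/3, 5)
obs 6: x=0 → posterior Dirichlet(29/5, 13/3, 5)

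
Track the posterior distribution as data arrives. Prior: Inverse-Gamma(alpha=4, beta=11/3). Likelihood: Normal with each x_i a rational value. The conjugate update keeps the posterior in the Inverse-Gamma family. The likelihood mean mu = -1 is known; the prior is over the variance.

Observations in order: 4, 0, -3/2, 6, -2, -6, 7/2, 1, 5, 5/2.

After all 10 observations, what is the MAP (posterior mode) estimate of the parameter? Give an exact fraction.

obs 1: x=4 → posterior Inverse-Gamma(9/2, 97/6)
obs 2: x=0 → posterior Inverse-Gamma(5, 50/3)
obs 3: x=-3/2 → posterior Inverse-Gamma(11/2, 403/24)
obs 4: x=6 → posterior Inverse-Gamma(6, 991/24)
obs 5: x=-2 → posterior Inverse-Gamma(13/2, 1003/24)
obs 6: x=-6 → posterior Inverse-Gamma(7, 1303/24)
obs 7: x=7/2 → posterior Inverse-Gamma(15/2, 773/12)
obs 8: x=1 → posterior Inverse-Gamma(8, 797/12)
obs 9: x=5 → posterior Inverse-Gamma(17/2, 1013/12)
obs 10: x=5/2 → posterior Inverse-Gamma(9, 2173/24)

2173/240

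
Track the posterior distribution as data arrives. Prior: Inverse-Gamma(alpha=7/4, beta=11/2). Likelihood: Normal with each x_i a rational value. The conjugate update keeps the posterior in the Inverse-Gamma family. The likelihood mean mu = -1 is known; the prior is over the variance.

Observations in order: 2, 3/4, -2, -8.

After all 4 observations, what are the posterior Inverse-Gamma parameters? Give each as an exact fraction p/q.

alpha=15/4, beta=1169/32

obs 1: x=2 → posterior Inverse-Gamma(9/4, 10)
obs 2: x=3/4 → posterior Inverse-Gamma(11/4, 369/32)
obs 3: x=-2 → posterior Inverse-Gamma(13/4, 385/32)
obs 4: x=-8 → posterior Inverse-Gamma(15/4, 1169/32)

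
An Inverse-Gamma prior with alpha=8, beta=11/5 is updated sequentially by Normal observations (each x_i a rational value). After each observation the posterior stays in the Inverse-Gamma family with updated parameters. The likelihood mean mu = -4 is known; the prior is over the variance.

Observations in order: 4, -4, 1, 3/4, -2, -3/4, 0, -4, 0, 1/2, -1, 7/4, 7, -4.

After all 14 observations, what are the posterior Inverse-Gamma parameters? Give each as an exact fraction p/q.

alpha=15, beta=27667/160

obs 1: x=4 → posterior Inverse-Gamma(17/2, 171/5)
obs 2: x=-4 → posterior Inverse-Gamma(9, 171/5)
obs 3: x=1 → posterior Inverse-Gamma(19/2, 467/10)
obs 4: x=3/4 → posterior Inverse-Gamma(10, 9277/160)
obs 5: x=-2 → posterior Inverse-Gamma(21/2, 9597/160)
obs 6: x=-3/4 → posterior Inverse-Gamma(11, 5221/80)
obs 7: x=0 → posterior Inverse-Gamma(23/2, 5861/80)
obs 8: x=-4 → posterior Inverse-Gamma(12, 5861/80)
obs 9: x=0 → posterior Inverse-Gamma(25/2, 6501/80)
obs 10: x=1/2 → posterior Inverse-Gamma(13, 7311/80)
obs 11: x=-1 → posterior Inverse-Gamma(27/2, 7671/80)
obs 12: x=7/4 → posterior Inverse-Gamma(14, 17987/160)
obs 13: x=7 → posterior Inverse-Gamma(29/2, 27667/160)
obs 14: x=-4 → posterior Inverse-Gamma(15, 27667/160)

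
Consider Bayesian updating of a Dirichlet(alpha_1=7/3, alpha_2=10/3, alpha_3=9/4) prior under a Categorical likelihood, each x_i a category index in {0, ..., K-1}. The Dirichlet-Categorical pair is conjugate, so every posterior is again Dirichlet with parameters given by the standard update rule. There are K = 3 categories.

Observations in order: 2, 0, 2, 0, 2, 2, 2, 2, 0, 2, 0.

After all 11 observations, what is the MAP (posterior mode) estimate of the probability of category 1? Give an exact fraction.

28/191

obs 1: x=2 → posterior Dirichlet(7/3, 10/3, 13/4)
obs 2: x=0 → posterior Dirichlet(10/3, 10/3, 13/4)
obs 3: x=2 → posterior Dirichlet(10/3, 10/3, 17/4)
obs 4: x=0 → posterior Dirichlet(13/3, 10/3, 17/4)
obs 5: x=2 → posterior Dirichlet(13/3, 10/3, 21/4)
obs 6: x=2 → posterior Dirichlet(13/3, 10/3, 25/4)
obs 7: x=2 → posterior Dirichlet(13/3, 10/3, 29/4)
obs 8: x=2 → posterior Dirichlet(13/3, 10/3, 33/4)
obs 9: x=0 → posterior Dirichlet(16/3, 10/3, 33/4)
obs 10: x=2 → posterior Dirichlet(16/3, 10/3, 37/4)
obs 11: x=0 → posterior Dirichlet(19/3, 10/3, 37/4)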